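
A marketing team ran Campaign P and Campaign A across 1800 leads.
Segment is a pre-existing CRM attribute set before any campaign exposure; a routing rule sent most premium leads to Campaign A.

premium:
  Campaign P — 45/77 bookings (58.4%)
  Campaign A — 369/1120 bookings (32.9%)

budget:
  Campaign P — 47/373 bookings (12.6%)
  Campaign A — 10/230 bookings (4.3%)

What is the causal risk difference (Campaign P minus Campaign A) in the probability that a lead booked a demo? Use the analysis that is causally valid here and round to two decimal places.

+0.20

Campaign P is higher inside every customer segment stratum but Campaign A is higher in aggregate. Whether to stratify depends on how customer segment relates to the campaign.
Customer segment differs across campaigns for reasons unrelated to any effect of the campaign itself, and it separately predicts the outcome — a classic confounder. We must compare within customer segment levels.
Adjusting over the population distribution of customer segment: 0.665·(0.584−0.329) + 0.335·(0.126−0.043) = +0.197.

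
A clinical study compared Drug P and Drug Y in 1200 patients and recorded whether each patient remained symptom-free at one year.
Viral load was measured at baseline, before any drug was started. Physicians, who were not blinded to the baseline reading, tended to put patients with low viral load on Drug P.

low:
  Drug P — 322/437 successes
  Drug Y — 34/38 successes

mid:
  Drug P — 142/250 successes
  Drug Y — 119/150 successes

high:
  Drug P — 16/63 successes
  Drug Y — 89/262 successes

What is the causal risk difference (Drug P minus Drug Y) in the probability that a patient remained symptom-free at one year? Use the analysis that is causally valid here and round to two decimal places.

Viral load differs across drugs for reasons unrelated to any effect of the drug itself, and it separately predicts the outcome — a classic confounder. We must compare within viral load levels.
Adjusting over the population distribution of viral load: 0.396·(0.737−0.895) + 0.333·(0.568−0.793) + 0.271·(0.254−0.340) = -0.161.

-0.16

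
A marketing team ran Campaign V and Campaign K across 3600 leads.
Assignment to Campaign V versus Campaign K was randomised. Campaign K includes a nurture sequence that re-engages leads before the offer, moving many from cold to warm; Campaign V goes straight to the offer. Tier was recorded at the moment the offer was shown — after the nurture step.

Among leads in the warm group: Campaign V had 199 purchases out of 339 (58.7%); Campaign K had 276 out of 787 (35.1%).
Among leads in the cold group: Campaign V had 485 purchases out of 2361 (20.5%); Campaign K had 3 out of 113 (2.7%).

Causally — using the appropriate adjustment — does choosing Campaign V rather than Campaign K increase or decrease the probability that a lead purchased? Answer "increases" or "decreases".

The distribution of engagement tier is itself part of what the campaign does — it is an intermediate outcome. Holding it fixed would remove that part of the effect; the total effect is the pooled difference.
Pooled: Campaign V 25.3% vs Campaign K 31.0%; Campaign K is higher overall.

decreases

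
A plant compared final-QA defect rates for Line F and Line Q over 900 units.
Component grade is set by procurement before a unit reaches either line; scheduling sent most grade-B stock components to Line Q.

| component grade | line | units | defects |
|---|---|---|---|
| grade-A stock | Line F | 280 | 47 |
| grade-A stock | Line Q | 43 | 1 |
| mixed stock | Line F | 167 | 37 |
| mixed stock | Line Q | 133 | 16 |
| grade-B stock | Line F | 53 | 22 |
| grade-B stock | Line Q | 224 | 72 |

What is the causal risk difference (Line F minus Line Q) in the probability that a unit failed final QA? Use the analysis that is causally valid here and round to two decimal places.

+0.11

Line Q is lower inside every component grade stratum but Line F is lower in aggregate. Whether to stratify depends on how component grade relates to the line.
Since component grade is a pre-existing factor (not a product of the line) and it affects the outcome on its own, it is a confounder. The stratified rates, not the pooled rate, identify the causal effect.
Adjusting over the population distribution of component grade: 0.359·(0.168−0.023) + 0.333·(0.222−0.120) + 0.308·(0.415−0.321) = +0.114.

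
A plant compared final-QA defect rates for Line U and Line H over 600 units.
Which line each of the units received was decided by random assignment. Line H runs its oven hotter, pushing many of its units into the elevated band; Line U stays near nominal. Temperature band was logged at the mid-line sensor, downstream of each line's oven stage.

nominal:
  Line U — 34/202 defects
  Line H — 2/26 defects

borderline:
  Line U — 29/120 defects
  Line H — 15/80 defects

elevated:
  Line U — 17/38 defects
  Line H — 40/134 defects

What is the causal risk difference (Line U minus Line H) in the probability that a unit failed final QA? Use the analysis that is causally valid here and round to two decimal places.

Within every in-process temperature band level Line H has the lower rate, yet pooled Line U does — Simpson's reversal.
The distribution of in-process temperature band is itself part of what the line does — it is an intermediate outcome. Holding it fixed would remove that part of the effect; the total effect is the pooled difference.
The causal difference is the pooled difference: 0.222 − 0.237 = -0.015.

-0.02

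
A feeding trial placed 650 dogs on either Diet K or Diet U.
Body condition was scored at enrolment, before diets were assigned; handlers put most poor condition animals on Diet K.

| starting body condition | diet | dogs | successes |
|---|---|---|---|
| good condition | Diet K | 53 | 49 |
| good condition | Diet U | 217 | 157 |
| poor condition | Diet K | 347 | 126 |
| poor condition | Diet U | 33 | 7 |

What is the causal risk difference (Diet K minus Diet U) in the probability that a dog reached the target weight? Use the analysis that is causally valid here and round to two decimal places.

+0.17

Starting body condition satisfies the back-door criterion: it is not a descendant of the diet, and it blocks the spurious path from diet to outcome. Adjusting for it (i.e., using the within-starting body condition rates) gives the causal effect.
Adjusting over the population distribution of starting body condition: 0.415·(0.925−0.724) + 0.585·(0.363−0.212) = +0.172.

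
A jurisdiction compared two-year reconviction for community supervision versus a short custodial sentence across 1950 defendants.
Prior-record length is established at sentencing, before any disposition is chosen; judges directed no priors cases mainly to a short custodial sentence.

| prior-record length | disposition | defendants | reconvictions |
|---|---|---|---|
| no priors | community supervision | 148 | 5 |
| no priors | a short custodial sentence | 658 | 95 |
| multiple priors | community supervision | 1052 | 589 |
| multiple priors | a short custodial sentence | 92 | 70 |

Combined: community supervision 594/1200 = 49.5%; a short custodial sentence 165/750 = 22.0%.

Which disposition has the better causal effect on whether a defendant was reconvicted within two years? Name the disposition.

The stratified and pooled comparisons disagree (community supervision wins within each prior-record length; a short custodial sentence wins overall), so the answer turns on the causal role of prior-record length.
Prior-record length satisfies the back-door criterion: it is not a descendant of the disposition, and it blocks the spurious path from disposition to outcome. Adjusting for it (i.e., using the within-prior-record length rates) gives the causal effect.
Within each level — no priors: 3.4% vs 14.4%; multiple priors: 56.0% vs 76.1% — community supervision is lower every time.

community supervision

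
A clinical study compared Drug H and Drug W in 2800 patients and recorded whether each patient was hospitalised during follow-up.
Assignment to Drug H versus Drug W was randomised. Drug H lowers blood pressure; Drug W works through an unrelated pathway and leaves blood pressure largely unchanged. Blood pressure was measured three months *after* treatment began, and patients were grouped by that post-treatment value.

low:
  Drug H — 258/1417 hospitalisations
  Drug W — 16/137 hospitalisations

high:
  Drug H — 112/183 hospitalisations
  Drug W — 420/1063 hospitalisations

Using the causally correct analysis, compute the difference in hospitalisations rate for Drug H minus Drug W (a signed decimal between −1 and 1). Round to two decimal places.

The stratified and pooled comparisons disagree (Drug W wins within each blood pressure; Drug H wins overall), so the answer turns on the causal role of blood pressure.
Because the drug influences blood pressure, blood pressure is a post-treatment mediator, not a confounder. Stratifying on it would bias the estimate; the causal effect is the crude pooled difference.
The causal difference is the pooled difference: 0.231 − 0.363 = -0.132.

-0.13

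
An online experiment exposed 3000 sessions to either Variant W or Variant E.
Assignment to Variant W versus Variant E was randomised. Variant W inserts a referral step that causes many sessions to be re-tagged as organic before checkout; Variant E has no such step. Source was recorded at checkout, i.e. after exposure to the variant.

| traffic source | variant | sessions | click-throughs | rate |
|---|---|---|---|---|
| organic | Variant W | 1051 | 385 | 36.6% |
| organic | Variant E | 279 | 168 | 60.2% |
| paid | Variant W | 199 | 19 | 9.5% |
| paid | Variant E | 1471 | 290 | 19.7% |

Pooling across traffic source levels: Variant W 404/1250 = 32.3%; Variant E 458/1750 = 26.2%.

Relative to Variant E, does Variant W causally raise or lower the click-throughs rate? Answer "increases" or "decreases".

The distribution of traffic source is itself part of what the variant does — it is an intermediate outcome. Holding it fixed would remove that part of the effect; the total effect is the pooled difference.
Pooled: Variant W 32.3% vs Variant E 26.2%; Variant W is higher overall.

increases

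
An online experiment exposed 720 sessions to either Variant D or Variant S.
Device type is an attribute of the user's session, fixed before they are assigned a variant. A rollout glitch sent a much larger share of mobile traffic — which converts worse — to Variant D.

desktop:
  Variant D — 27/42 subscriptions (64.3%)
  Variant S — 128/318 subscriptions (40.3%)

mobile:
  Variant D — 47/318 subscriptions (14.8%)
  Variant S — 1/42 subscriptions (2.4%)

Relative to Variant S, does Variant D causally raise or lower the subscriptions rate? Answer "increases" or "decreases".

Device type is set before the variant has any effect — it is not caused by the variant — and it independently drives the outcome. That makes it a confounder, so the causal comparison is within device type levels.
Within each level — desktop: 64.3% vs 40.3%; mobile: 14.8% vs 2.4% — Variant D is higher every time.

increases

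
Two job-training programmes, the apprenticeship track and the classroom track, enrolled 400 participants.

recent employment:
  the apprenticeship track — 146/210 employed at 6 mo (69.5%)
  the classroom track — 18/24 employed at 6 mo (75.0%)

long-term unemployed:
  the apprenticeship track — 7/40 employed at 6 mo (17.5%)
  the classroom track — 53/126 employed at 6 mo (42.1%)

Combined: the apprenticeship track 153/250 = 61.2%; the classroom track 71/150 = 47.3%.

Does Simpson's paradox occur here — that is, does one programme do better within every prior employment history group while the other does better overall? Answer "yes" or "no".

yes

Within each prior employment history level (recent employment 69.5% vs 75.0%; long-term unemployed 17.5% vs 42.1%), the classroom track has the higher rate every time. Pooled: 61.2% vs 47.3% — the apprenticeship track has the higher rate overall. The two comparisons disagree.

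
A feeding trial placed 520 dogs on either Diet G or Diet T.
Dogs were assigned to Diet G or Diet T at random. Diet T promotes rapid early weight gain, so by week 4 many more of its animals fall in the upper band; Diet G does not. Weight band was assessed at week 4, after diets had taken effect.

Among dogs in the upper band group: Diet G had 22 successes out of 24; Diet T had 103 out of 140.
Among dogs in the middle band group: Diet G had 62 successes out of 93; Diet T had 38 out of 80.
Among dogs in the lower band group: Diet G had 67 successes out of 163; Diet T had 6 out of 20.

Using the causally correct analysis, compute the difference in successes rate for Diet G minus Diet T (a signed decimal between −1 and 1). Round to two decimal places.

Diet G is higher inside every week-4 weight band stratum but Diet T is higher in aggregate. Whether to stratify depends on how week-4 weight band relates to the diet.
Week-4 weight band is downstream of the diet. One should not condition on a consequence of treatment, so the overall rates are the right comparison.
The causal difference is the pooled difference: 0.539 − 0.613 = -0.073.

-0.07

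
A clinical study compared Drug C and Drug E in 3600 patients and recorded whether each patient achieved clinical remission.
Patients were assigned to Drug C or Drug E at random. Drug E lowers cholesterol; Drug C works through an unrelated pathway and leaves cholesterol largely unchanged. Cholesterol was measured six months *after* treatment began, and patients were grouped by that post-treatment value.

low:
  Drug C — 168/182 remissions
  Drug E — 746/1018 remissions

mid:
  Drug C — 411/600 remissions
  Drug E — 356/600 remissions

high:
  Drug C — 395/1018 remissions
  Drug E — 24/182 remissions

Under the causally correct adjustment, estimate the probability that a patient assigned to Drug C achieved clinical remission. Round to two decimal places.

0.54

The stratified and pooled comparisons disagree (Drug C wins within each cholesterol; Drug E wins overall), so the answer turns on the causal role of cholesterol.
Cholesterol is recorded after the drug and is itself shifted by it — it sits on the causal path from drug to outcome. Conditioning on a mediator would strip out part of the effect we want; the pooled comparison gives the total causal effect.
So P(outcome | do(Drug C)) is just the pooled rate for Drug C: 974/1800 = 0.541.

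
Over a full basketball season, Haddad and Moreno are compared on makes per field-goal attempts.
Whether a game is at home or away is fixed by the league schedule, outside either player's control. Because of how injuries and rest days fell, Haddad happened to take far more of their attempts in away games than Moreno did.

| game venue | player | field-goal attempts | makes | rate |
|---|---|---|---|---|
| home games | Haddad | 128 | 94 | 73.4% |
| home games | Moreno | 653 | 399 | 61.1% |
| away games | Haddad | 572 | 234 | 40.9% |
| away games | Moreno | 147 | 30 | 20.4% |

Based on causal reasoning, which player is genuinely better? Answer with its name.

The stratified and pooled comparisons disagree (Haddad wins within each game venue; Moreno wins overall), so the answer turns on the causal role of game venue.
Here game venue is a common cause — it drives both which player a case falls under and the outcome. The crude comparison mixes populations; the stratum-specific rates are the causally relevant ones.
Within each level — home games: 73.4% vs 61.1%; away games: 40.9% vs 20.4% — Haddad is higher every time.

Haddad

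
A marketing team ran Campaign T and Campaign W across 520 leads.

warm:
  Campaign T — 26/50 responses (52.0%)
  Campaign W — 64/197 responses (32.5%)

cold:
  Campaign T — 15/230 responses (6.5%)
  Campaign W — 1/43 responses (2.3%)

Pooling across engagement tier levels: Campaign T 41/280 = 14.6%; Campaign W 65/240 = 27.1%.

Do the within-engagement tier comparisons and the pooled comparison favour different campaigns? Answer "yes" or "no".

Within each engagement tier level (warm 52.0% vs 32.5%; cold 6.5% vs 2.3%), Campaign T has the higher rate every time. Pooled: 14.6% vs 27.1% — Campaign W has the higher rate overall. The two comparisons disagree.

yes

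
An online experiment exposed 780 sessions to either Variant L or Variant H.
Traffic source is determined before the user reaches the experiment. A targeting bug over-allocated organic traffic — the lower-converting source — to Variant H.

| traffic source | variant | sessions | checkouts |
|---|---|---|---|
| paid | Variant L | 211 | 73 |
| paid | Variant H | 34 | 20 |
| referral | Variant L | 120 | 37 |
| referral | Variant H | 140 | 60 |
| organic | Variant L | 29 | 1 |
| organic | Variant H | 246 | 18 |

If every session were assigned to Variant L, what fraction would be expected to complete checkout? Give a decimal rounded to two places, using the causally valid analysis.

0.22

Traffic source is set before the variant has any effect — it is not caused by the variant — and it independently drives the outcome. That makes it a confounder, so the causal comparison is within traffic source levels.
Standardising Variant L to the population traffic source mix: 0.314·73/211 + 0.333·37/120 + 0.353·1/29 = 0.224.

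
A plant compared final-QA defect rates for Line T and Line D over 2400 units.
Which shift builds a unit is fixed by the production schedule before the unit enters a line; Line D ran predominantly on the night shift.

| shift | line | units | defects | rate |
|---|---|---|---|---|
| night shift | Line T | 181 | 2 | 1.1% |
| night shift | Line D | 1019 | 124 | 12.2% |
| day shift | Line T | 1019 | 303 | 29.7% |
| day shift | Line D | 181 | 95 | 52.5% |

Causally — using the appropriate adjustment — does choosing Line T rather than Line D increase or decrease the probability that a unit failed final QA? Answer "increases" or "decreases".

Line T is lower inside every shift stratum but Line D is lower in aggregate. Whether to stratify depends on how shift relates to the line.
Nothing the line does changes shift; the imbalance is an allocation artefact. With shift also predicting the outcome, the pooled figure is confounded, and the within-stratum comparison is the causal one.
Within each level — night shift: 1.1% vs 12.2%; day shift: 29.7% vs 52.5% — Line T is lower every time.

decreases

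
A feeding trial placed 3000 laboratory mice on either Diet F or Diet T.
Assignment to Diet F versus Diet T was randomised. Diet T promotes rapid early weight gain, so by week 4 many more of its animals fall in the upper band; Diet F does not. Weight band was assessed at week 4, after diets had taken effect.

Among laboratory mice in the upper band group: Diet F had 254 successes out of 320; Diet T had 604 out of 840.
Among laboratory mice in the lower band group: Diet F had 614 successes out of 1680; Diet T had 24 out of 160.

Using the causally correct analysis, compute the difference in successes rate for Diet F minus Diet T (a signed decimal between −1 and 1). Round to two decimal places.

Week-4 weight band here is a post-treatment variable shaped by the diet; conditioning on it would introduce bias rather than remove it. The overall comparison is the causal one.
The causal difference is the pooled difference: 0.434 − 0.628 = -0.194.

-0.19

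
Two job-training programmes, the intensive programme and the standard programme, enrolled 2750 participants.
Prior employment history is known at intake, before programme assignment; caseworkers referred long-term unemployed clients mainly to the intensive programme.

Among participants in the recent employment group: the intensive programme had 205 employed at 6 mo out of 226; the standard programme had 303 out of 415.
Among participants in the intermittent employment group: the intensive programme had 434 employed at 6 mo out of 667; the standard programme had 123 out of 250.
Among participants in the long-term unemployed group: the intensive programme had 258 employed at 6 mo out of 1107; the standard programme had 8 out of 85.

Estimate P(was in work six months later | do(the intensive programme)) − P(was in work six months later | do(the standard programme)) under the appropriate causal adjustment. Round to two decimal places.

+0.15

Within every prior employment history level the intensive programme has the higher rate, yet pooled the standard programme does — Simpson's reversal.
Nothing the programme does changes prior employment history; the imbalance is an allocation artefact. With prior employment history also predicting the outcome, the pooled figure is confounded, and the within-stratum comparison is the causal one.
Adjusting over the population distribution of prior employment history: 0.233·(0.907−0.730) + 0.333·(0.651−0.492) + 0.433·(0.233−0.094) = +0.154.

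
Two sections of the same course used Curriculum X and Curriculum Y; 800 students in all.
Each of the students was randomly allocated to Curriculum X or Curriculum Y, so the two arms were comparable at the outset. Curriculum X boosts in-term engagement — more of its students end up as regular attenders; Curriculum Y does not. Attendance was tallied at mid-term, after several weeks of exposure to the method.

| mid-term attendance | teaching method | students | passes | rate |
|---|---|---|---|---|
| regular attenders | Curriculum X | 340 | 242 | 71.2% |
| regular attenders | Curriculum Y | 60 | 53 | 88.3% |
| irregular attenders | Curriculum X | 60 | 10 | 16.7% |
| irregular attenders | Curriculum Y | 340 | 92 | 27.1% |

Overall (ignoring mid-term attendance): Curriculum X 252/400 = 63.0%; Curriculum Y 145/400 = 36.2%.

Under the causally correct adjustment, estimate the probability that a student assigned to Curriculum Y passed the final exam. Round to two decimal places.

0.36

Stratifying would compare teaching methods among students the teaching methods themselves sorted into mid-term attendance groups — a form of selection on an intermediate. The unconditioned pooled rates give the total causal effect.
So P(outcome | do(Curriculum Y)) is just the pooled rate for Curriculum Y: 145/400 = 0.362.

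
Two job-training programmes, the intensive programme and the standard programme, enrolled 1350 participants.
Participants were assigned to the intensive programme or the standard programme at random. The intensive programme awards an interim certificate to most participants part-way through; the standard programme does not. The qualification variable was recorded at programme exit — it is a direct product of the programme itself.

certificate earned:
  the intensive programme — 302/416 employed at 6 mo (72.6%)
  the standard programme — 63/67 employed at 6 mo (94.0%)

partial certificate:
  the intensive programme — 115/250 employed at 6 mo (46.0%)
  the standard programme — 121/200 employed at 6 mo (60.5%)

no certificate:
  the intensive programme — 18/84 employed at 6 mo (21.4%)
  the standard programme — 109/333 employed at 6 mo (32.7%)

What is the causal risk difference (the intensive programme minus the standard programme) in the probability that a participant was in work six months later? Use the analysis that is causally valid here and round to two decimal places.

Qualification attained during the programme lies on the pathway programme → qualification attained during the programme → outcome, so adjusting for it blocks the indirect effect. For the total causal effect of programme, use the unadjusted pooled rates.
The causal difference is the pooled difference: 0.580 − 0.488 = +0.092.

+0.09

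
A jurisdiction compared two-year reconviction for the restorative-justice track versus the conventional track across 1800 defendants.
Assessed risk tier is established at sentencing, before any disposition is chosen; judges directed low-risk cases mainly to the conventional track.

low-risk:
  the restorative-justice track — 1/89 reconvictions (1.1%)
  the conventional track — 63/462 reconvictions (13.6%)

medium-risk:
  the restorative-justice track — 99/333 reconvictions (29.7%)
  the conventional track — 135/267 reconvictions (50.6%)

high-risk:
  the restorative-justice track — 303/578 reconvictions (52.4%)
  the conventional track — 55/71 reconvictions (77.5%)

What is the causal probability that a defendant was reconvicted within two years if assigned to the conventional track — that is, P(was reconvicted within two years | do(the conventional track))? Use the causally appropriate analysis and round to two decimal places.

Nothing the disposition does changes assessed risk tier; the imbalance is an allocation artefact. With assessed risk tier also predicting the outcome, the pooled figure is confounded, and the within-stratum comparison is the causal one.
Standardising the conventional track to the population assessed risk tier mix: 0.306·63/462 + 0.333·135/267 + 0.361·55/71 = 0.490.

0.49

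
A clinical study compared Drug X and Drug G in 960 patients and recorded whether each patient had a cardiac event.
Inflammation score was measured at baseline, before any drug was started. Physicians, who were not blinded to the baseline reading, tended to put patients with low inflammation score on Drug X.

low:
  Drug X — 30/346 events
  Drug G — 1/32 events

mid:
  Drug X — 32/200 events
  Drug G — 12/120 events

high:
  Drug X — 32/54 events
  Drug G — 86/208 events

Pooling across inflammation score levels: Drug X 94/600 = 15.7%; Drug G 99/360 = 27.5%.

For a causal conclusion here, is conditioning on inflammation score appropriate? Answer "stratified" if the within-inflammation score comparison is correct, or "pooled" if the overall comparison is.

stratified

The inflammation score-specific comparison favours Drug G throughout, but the pooled figures favour Drug X. The question is whether to condition on inflammation score.
Inflammation score satisfies the back-door criterion: it is not a descendant of the drug, and it blocks the spurious path from drug to outcome. Adjusting for it (i.e., using the within-inflammation score rates) gives the causal effect.
Within each level — low: 8.7% vs 3.1%; mid: 16.0% vs 10.0%; high: 59.3% vs 41.3% — Drug G is lower every time.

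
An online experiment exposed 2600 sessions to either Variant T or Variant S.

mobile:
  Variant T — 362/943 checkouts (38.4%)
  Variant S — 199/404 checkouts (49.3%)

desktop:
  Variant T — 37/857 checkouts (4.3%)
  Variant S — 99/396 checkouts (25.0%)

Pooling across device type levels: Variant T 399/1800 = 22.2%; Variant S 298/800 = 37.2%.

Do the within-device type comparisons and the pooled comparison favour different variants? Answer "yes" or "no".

Within each device type level (mobile 38.4% vs 49.3%; desktop 4.3% vs 25.0%), Variant S has the higher rate every time. Pooled: 22.2% vs 37.2% — Variant S has the higher rate overall. They agree.

no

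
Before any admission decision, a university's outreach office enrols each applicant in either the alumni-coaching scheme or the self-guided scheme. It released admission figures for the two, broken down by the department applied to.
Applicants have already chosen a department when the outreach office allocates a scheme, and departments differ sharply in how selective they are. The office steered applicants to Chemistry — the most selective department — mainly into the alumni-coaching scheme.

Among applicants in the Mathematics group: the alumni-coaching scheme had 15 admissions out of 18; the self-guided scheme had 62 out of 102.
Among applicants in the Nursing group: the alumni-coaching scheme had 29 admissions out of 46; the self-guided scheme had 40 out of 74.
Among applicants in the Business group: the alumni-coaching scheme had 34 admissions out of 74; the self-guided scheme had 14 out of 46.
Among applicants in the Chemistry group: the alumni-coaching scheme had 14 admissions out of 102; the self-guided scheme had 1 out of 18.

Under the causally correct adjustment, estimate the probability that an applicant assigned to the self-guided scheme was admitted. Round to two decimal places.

0.38

The department-specific comparison favours the alumni-coaching scheme throughout, but the pooled figures favour the self-guided scheme. The question is whether to condition on department.
Department differs across outreach schemes for reasons unrelated to any effect of the outreach scheme itself, and it separately predicts the outcome — a classic confounder. We must compare within department levels.
Standardising the self-guided scheme to the population department mix: 0.250·62/102 + 0.250·40/74 + 0.250·14/46 + 0.250·1/18 = 0.377.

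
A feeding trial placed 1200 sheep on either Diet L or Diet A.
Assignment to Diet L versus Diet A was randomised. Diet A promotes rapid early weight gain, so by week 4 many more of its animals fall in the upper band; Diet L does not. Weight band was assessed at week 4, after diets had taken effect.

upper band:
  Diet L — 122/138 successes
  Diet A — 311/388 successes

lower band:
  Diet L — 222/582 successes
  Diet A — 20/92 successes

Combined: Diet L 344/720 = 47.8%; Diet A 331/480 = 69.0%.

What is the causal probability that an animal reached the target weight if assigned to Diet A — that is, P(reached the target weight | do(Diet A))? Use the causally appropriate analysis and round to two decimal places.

The stratified and pooled comparisons disagree (Diet L wins within each week-4 weight band; Diet A wins overall), so the answer turns on the causal role of week-4 weight band.
Week-4 weight band here is a post-treatment variable shaped by the diet; conditioning on it would introduce bias rather than remove it. The overall comparison is the causal one.
So P(outcome | do(Diet A)) is just the pooled rate for Diet A: 331/480 = 0.690.

0.69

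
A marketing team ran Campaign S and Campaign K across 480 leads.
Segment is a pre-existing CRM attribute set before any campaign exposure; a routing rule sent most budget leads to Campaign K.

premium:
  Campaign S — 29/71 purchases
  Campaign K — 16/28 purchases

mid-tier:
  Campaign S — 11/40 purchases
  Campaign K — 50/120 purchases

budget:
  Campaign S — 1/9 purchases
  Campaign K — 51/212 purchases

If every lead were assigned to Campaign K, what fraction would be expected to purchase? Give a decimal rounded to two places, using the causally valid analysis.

0.37

The stratified and pooled comparisons disagree (Campaign K wins within each customer segment; Campaign S wins overall), so the answer turns on the causal role of customer segment.
Since customer segment is a pre-existing factor (not a product of the campaign) and it affects the outcome on its own, it is a confounder. The stratified rates, not the pooled rate, identify the causal effect.
Standardising Campaign K to the population customer segment mix: 0.206·16/28 + 0.333·50/120 + 0.460·51/212 = 0.368.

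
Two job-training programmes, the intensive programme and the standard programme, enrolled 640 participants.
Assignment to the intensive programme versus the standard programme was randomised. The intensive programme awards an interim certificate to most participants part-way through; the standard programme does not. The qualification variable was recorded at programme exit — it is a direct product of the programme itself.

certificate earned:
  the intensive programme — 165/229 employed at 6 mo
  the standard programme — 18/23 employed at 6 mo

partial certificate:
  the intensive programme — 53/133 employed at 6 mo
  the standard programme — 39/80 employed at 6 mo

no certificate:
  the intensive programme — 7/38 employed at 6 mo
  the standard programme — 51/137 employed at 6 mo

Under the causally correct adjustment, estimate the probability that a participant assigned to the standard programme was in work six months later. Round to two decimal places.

0.45

The stratified and pooled comparisons disagree (the standard programme wins within each qualification attained during the programme; the intensive programme wins overall), so the answer turns on the causal role of qualification attained during the programme.
Stratifying would compare programmes among participants the programmes themselves sorted into qualification attained during the programme groups — a form of selection on an intermediate. The unconditioned pooled rates give the total causal effect.
So P(outcome | do(the standard programme)) is just the pooled rate for the standard programme: 108/240 = 0.450.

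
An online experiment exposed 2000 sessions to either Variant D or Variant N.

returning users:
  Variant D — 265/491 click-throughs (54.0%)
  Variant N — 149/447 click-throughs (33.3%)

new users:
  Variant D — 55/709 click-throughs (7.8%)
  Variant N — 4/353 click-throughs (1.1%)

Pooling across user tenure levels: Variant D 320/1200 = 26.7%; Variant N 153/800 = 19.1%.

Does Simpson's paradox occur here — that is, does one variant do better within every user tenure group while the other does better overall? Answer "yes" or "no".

Within each user tenure level (returning users 54.0% vs 33.3%; new users 7.8% vs 1.1%), Variant D has the higher rate every time. Pooled: 26.7% vs 19.1% — Variant D has the higher rate overall. They agree.

no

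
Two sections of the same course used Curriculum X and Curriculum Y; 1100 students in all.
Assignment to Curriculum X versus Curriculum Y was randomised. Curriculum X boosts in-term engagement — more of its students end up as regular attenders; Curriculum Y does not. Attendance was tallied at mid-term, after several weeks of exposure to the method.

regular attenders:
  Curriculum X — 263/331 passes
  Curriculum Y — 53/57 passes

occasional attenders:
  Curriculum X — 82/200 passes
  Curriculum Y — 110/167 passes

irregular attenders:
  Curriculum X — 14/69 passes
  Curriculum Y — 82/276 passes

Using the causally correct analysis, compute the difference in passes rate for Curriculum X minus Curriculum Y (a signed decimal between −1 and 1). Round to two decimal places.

The mid-term attendance-specific comparison favours Curriculum Y throughout, but the pooled figures favour Curriculum X. The question is whether to condition on mid-term attendance.
Mid-term attendance here is a post-treatment variable shaped by the teaching method; conditioning on it would introduce bias rather than remove it. The overall comparison is the causal one.
The causal difference is the pooled difference: 0.598 − 0.490 = +0.108.

+0.11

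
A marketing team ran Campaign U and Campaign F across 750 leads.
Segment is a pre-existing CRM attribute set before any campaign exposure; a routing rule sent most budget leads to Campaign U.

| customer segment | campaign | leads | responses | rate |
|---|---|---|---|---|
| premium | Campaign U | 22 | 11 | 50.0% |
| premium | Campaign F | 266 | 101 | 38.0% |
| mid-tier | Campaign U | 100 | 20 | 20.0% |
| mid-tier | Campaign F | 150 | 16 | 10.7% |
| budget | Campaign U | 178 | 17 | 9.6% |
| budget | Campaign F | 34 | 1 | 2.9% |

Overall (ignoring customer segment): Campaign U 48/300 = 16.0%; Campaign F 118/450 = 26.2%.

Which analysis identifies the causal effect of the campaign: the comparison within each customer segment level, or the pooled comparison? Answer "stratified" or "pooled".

stratified

The customer segment-specific comparison favours Campaign U throughout, but the pooled figures favour Campaign F. The question is whether to condition on customer segment.
Customer segment satisfies the back-door criterion: it is not a descendant of the campaign, and it blocks the spurious path from campaign to outcome. Adjusting for it (i.e., using the within-customer segment rates) gives the causal effect.
Within each level — premium: 50.0% vs 38.0%; mid-tier: 20.0% vs 10.7%; budget: 9.6% vs 2.9% — Campaign U is higher every time.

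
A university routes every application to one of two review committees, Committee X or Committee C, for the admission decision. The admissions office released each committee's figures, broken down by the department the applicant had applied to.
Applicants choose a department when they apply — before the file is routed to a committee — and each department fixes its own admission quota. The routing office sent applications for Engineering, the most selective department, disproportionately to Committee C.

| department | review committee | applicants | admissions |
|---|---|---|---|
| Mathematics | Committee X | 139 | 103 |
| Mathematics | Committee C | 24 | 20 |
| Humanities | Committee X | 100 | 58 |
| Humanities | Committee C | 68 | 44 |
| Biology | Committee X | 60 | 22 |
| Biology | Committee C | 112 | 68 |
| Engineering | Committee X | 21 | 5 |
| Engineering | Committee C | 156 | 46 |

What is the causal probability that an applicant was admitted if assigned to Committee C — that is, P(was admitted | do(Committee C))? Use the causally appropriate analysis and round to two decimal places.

0.59

Committee C is higher inside every department stratum but Committee X is higher in aggregate. Whether to stratify depends on how department relates to the review committee.
Since department is a pre-existing factor (not a product of the review committee) and it affects the outcome on its own, it is a confounder. The stratified rates, not the pooled rate, identify the causal effect.
Standardising Committee C to the population department mix: 0.240·20/24 + 0.247·44/68 + 0.253·68/112 + 0.260·46/156 = 0.590.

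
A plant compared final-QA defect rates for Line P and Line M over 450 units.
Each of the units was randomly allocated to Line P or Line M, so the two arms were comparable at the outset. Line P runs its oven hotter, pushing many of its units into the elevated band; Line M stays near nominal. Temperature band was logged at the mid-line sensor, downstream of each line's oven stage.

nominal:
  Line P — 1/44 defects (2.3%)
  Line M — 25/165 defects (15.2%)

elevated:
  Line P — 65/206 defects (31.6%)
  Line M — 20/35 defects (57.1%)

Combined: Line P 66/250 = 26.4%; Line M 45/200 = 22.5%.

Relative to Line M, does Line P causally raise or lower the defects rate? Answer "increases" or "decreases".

The in-process temperature band-specific comparison favours Line P throughout, but the pooled figures favour Line M. The question is whether to condition on in-process temperature band.
In-process temperature band here is a post-treatment variable shaped by the line; conditioning on it would introduce bias rather than remove it. The overall comparison is the causal one.
Pooled: Line P 26.4% vs Line M 22.5%; Line M is lower overall.

increases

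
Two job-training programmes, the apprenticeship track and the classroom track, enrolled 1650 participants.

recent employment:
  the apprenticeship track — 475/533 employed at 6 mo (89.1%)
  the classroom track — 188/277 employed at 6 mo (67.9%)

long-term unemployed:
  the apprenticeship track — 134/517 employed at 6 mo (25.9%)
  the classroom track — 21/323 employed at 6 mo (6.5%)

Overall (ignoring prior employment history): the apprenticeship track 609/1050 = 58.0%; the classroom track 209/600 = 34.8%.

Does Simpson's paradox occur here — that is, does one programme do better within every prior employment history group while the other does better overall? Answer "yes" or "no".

no

Within each prior employment history level (recent employment 89.1% vs 67.9%; long-term unemployed 25.9% vs 6.5%), the apprenticeship track has the higher rate every time. Pooled: 58.0% vs 34.8% — the apprenticeship track has the higher rate overall. They agree.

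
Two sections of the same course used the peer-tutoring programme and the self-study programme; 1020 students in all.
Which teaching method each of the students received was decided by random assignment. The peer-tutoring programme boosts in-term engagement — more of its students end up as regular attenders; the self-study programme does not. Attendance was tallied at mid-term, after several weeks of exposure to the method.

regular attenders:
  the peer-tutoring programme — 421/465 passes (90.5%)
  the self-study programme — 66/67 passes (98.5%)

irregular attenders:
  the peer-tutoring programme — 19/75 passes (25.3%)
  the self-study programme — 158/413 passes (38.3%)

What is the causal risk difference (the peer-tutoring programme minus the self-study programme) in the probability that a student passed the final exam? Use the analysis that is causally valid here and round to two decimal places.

+0.35

The mid-term attendance-specific comparison favours the self-study programme throughout, but the pooled figures favour the peer-tutoring programme. The question is whether to condition on mid-term attendance.
Mid-term attendance lies on the pathway teaching method → mid-term attendance → outcome, so adjusting for it blocks the indirect effect. For the total causal effect of teaching method, use the unadjusted pooled rates.
The causal difference is the pooled difference: 0.815 − 0.467 = +0.348.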